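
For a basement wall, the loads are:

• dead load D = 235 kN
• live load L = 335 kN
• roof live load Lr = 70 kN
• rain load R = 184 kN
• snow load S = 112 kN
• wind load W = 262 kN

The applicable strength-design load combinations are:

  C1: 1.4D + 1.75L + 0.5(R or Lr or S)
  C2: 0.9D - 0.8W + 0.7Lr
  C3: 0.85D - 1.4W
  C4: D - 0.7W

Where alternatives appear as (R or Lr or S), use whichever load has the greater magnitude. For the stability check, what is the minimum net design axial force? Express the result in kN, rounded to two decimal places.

(R or Lr or S) → R = 184 kN.
C1: 1.4(235) + 1.75(335) + 0.5(184) = 329.00 + 586.25 + 92.00 = 1007.25
C2: 0.9(235) - 0.8(262) + 0.7(70) = 211.50 - 209.60 + 49.00 = 50.90
C3: 0.85(235) - 1.4(262) = 199.75 - 366.80 = -167.05
C4: 1.0(235) - 0.7(262) = 235.00 - 183.40 = 51.60
Combination 3 gives the minimum: -167.05 kN.

-167.05 kN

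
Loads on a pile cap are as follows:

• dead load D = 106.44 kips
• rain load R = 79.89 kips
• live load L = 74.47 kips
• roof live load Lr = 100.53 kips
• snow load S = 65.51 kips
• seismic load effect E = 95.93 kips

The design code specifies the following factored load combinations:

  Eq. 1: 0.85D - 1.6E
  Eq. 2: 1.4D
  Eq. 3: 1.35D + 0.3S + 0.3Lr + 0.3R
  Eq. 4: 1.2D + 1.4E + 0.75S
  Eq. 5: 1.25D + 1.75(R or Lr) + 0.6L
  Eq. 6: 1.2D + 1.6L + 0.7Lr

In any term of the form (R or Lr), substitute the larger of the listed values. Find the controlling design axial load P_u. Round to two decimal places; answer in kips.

353.66 kips

(R or Lr) → Lr = 100.53 kips.
Eq. 1: 0.85(106.44) - 1.6(95.93) = -63.01
Eq. 2: 1.4(106.44) = 149.02
Eq. 3: 1.35(106.44) + 0.3(65.51) + 0.3(100.53) + 0.3(79.89) = 143.69 + 19.65 + 30.16 + 23.97 = 217.47
Eq. 4: 1.2(106.44) + 1.4(95.93) + 0.75(65.51) = 127.73 + 134.30 + 49.13 = 311.16
Eq. 5: 1.25(106.44) + 1.75(100.53) + 0.6(74.47) = 133.05 + 175.93 + 44.68 = 353.66
Eq. 6: 1.2(106.44) + 1.6(74.47) + 0.7(100.53) = 127.73 + 119.15 + 70.37 = 317.25
The controlling combination is 5, giving 353.66 kips.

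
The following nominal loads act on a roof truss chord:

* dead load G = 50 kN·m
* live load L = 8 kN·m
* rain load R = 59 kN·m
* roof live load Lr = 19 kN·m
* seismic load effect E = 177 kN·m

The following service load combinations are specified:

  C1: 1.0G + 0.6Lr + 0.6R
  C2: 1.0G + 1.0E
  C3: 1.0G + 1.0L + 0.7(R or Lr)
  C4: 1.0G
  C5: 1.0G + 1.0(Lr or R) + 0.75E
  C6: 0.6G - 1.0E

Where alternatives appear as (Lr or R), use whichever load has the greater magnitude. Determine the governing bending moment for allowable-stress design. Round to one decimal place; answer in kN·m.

(R or Lr) → R = 59 kN·m; (Lr or R) → R = 59 kN·m.
C1: 1.0(50) + 0.6(19) + 0.6(59) = 50.0 + 11.4 + 35.4 = 96.8
C2: 1.0(50) + 1.0(177) = 50.0 + 177.0 = 227.0
C3: 1.0(50) + 1.0(8) + 0.7(59) = 50.0 + 8.0 + 41.3 = 99.3
C4: 1.0(50) = 50.0
C5: 1.0(50) + 1.0(59) + 0.75(177) = 50.0 + 59.0 + 132.8 = 241.8
C6: 0.6(50) - 1.0(177) = 30.0 - 177.0 = -147.0
The controlling combination is 5, giving 241.8 kN·m.

241.8 kN·m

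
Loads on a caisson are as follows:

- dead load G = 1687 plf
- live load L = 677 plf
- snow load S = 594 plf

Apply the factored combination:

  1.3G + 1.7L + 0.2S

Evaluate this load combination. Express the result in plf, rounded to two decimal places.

3462.80 plf

1.3(1687) + 1.7(677) + 0.2(594) = 2193.10 + 1150.90 + 118.80 = 3462.80
w_u = 3462.80 plf.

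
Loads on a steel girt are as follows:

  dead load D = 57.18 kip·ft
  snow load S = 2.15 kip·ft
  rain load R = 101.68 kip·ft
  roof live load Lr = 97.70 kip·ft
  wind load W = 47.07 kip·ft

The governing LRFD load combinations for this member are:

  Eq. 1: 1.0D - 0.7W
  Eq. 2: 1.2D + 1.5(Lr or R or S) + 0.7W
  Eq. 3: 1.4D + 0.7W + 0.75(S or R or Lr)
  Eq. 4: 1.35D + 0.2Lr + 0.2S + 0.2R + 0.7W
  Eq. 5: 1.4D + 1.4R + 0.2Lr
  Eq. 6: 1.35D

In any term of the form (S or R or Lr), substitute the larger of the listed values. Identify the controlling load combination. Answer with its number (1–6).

(Lr or R or S) → R = 101.68 kip·ft; (S or R or Lr) → R = 101.68 kip·ft.
Eq. 1: 1.0(57.18) - 0.7(47.07) = 57.18 - 32.95 = 24.23
Eq. 2: 1.2(57.18) + 1.5(101.68) + 0.7(47.07) = 68.62 + 152.52 + 32.95 = 254.09
Eq. 3: 1.4(57.18) + 0.7(47.07) + 0.75(101.68) = 80.05 + 32.95 + 76.26 = 189.26
Eq. 4: 1.35(57.18) + 0.2(97.70) + 0.2(2.15) + 0.2(101.68) + 0.7(47.07) = 77.19 + 19.54 + 0.43 + 20.34 + 32.95 = 150.45
Eq. 5: 1.4(57.18) + 1.4(101.68) + 0.2(97.70) = 80.05 + 142.35 + 19.54 = 241.94
Eq. 6: 1.35(57.18) = 77.19
The largest value is 254.09 kip·ft from combination 2.

Combination 2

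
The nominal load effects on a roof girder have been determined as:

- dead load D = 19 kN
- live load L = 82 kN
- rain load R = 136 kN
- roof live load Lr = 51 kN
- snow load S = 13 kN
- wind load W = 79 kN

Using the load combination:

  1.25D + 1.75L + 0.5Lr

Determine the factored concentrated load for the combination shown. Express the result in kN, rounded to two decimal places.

192.75 kN

1.25(19) + 1.75(82) + 0.5(51) = 23.75 + 143.50 + 25.50 = 192.75
P_u = 192.75 kN.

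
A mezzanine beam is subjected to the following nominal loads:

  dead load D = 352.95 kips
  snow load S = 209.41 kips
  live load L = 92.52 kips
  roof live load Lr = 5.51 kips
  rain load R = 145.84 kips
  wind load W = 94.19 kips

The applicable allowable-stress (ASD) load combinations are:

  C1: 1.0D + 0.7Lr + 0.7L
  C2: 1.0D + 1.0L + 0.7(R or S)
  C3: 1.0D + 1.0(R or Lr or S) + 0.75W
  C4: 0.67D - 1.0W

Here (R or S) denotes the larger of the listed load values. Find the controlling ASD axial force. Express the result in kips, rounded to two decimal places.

(R or S) → S = 209.41 kips; (R or Lr or S) → S = 209.41 kips.
C1: 1.0(352.95) + 0.7(5.51) + 0.7(92.52) = 352.95 + 3.86 + 64.76 = 421.57
C2: 1.0(352.95) + 1.0(92.52) + 0.7(209.41) = 352.95 + 92.52 + 146.59 = 592.06
C3: 1.0(352.95) + 1.0(209.41) + 0.75(94.19) = 352.95 + 209.41 + 70.64 = 633.00
C4: 0.67(352.95) - 1.0(94.19) = 236.48 - 94.19 = 142.29
Combination 3 governs: P = 633.00 kips.

633.00 kips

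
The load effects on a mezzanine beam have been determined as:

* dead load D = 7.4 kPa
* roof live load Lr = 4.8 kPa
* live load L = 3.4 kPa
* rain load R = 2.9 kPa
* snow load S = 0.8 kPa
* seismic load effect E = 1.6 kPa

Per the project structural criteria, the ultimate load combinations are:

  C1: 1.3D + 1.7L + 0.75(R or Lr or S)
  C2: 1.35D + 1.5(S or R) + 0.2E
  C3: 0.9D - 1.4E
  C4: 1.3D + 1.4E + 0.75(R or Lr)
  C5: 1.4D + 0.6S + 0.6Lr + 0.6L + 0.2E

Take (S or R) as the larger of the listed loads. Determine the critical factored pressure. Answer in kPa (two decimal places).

(R or Lr or S) → Lr = 4.8 kPa; (S or R) → R = 2.9 kPa; (R or Lr) → Lr = 4.8 kPa.
C1: 1.3(7.4) + 1.7(3.4) + 0.75(4.8) = 19.00
C2: 1.35(7.4) + 1.5(2.9) + 0.2(1.6) = 14.66
C3: 0.9(7.4) - 1.4(1.6) = 4.42
C4: 1.3(7.4) + 1.4(1.6) + 0.75(4.8) = 15.46
C5: 1.4(7.4) + 0.6(0.8) + 0.6(4.8) + 0.6(3.4) + 0.2(1.6) = 16.08
Maximum is from combination 1.

19.00 kPa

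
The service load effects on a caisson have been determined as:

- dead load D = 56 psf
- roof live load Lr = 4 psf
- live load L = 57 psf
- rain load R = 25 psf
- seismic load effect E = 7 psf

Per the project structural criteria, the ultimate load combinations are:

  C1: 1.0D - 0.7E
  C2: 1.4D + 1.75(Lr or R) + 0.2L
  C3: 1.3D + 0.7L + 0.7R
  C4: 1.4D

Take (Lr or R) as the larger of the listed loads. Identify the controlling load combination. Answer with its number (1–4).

(Lr or R) → R = 25 psf.
C1: 1.0(56) - 0.7(7) = 51.1
C2: 1.4(56) + 1.75(25) + 0.2(57) = 133.6
C3: 1.3(56) + 0.7(57) + 0.7(25) = 130.2
C4: 1.4(56) = 78.4
The largest value is 133.6 psf from combination 2.

Combination 2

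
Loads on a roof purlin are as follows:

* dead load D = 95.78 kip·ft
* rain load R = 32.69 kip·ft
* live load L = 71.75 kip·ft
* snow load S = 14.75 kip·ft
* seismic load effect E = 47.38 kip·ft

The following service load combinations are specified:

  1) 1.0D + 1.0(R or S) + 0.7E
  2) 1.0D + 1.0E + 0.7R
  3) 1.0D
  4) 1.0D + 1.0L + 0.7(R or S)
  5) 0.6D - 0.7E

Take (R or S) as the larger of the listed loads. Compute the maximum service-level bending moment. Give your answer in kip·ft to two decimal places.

190.41 kip·ft

(R or S) → R = 32.69 kip·ft.
1) 1.0(95.78) + 1.0(32.69) + 0.7(47.38) = 95.78 + 32.69 + 33.17 = 161.64
2) 1.0(95.78) + 1.0(47.38) + 0.7(32.69) = 95.78 + 47.38 + 22.88 = 166.04
3) 1.0(95.78) = 95.78
4) 1.0(95.78) + 1.0(71.75) + 0.7(32.69) = 95.78 + 71.75 + 22.88 = 190.41
5) 0.6(95.78) - 0.7(47.38) = 57.47 - 33.17 = 24.30
Maximum is from combination 4.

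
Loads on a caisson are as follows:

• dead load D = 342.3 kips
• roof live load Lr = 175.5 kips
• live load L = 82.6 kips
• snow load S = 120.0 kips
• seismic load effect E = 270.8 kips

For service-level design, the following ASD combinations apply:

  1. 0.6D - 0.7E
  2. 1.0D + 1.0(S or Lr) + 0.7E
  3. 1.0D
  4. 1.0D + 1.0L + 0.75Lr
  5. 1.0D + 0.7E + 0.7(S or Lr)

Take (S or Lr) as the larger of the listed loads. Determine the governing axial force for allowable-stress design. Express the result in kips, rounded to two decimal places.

707.36 kips

(S or Lr) → Lr = 175.5 kips.
1. 0.6(342.3) - 0.7(270.8) = 15.82
2. 1.0(342.3) + 1.0(175.5) + 0.7(270.8) = 707.36
3. 1.0(342.3) = 342.30
4. 1.0(342.3) + 1.0(82.6) + 0.75(175.5) = 556.53
5. 1.0(342.3) + 0.7(270.8) + 0.7(175.5) = 654.71
Maximum is from combination 2.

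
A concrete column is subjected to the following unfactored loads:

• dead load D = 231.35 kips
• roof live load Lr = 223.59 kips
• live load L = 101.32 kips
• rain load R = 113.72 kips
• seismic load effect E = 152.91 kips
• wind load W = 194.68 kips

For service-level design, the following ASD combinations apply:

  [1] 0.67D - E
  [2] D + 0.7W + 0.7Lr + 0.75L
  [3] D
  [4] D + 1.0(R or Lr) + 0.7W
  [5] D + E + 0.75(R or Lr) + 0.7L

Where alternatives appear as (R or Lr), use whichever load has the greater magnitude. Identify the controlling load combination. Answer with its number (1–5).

Combination 5

(R or Lr) → Lr = 223.59 kips.
[1] 0.67(231.35) - 1.0(152.91) = 155.00 - 152.91 = 2.09
[2] 1.0(231.35) + 0.7(194.68) + 0.7(223.59) + 0.75(101.32) = 231.35 + 136.28 + 156.51 + 75.99 = 600.13
[3] 1.0(231.35) = 231.35
[4] 1.0(231.35) + 1.0(223.59) + 0.7(194.68) = 231.35 + 223.59 + 136.28 = 591.22
[5] 1.0(231.35) + 1.0(152.91) + 0.75(223.59) + 0.7(101.32) = 622.88
The largest value is 622.88 kips from combination 5.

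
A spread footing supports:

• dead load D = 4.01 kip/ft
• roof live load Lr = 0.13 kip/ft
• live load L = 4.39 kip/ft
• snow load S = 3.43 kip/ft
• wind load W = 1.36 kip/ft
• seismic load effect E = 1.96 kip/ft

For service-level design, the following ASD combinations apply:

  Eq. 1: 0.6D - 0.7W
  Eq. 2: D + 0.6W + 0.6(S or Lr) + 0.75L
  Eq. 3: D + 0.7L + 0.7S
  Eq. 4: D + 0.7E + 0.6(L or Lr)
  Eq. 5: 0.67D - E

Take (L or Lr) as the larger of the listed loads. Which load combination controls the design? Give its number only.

Combination 2

(S or Lr) → S = 3.43 kip/ft; (L or Lr) → L = 4.39 kip/ft.
Eq. 1: 0.6(4.01) - 0.7(1.36) = 1.45
Eq. 2: 1.0(4.01) + 0.6(1.36) + 0.6(3.43) + 0.75(4.39) = 10.18
Eq. 3: 1.0(4.01) + 0.7(4.39) + 0.7(3.43) = 9.48
Eq. 4: 1.0(4.01) + 0.7(1.96) + 0.6(4.39) = 8.02
Eq. 5: 0.67(4.01) - 1.0(1.96) = 0.73
The largest value is 10.18 kip/ft from combination 2.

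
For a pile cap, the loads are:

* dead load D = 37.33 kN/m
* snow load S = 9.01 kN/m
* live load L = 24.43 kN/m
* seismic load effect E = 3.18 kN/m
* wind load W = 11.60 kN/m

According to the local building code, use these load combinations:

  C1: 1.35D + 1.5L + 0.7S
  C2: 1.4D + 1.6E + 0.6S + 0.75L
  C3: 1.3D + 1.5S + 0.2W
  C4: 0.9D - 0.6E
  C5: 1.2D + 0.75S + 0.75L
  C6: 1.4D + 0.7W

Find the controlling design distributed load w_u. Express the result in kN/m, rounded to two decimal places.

93.35 kN/m

C1: 1.35(37.33) + 1.5(24.43) + 0.7(9.01) = 93.35
C2: 1.4(37.33) + 1.6(3.18) + 0.6(9.01) + 0.75(24.43) = 52.26 + 5.09 + 5.41 + 18.32 = 81.08
C3: 1.3(37.33) + 1.5(9.01) + 0.2(11.60) = 64.36
C4: 0.9(37.33) - 0.6(3.18) = 33.60 - 1.91 = 31.69
C5: 1.2(37.33) + 0.75(9.01) + 0.75(24.43) = 44.80 + 6.76 + 18.32 = 69.88
C6: 1.4(37.33) + 0.7(11.60) = 52.26 + 8.12 = 60.38
Combination 1 governs: w_u = 93.35 kN/m.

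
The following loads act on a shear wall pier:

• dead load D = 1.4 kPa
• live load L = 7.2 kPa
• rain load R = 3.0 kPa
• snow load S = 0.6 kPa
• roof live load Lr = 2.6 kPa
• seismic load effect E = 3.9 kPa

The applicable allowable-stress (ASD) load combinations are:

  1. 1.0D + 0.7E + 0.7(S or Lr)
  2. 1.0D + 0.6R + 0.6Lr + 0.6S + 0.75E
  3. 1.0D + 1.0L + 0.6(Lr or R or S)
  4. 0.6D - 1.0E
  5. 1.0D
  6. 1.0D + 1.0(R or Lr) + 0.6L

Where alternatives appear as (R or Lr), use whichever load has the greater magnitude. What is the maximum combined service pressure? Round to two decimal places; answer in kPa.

(S or Lr) → Lr = 2.6 kPa; (Lr or R or S) → R = 3.0 kPa; (R or Lr) → R = 3.0 kPa.
1. 1.0(1.4) + 0.7(3.9) + 0.7(2.6) = 1.40 + 2.73 + 1.82 = 5.95
2. 1.0(1.4) + 0.6(3.0) + 0.6(2.6) + 0.6(0.6) + 0.75(3.9) = 1.40 + 1.80 + 1.56 + 0.36 + 2.93 = 8.05
3. 1.0(1.4) + 1.0(7.2) + 0.6(3.0) = 1.40 + 7.20 + 1.80 = 10.40
4. 0.6(1.4) - 1.0(3.9) = 0.84 - 3.90 = -3.06
5. 1.0(1.4) = 1.40
6. 1.0(1.4) + 1.0(3.0) + 0.6(7.2) = 1.40 + 3.00 + 4.32 = 8.72
Maximum is from combination 3.

10.40 kPa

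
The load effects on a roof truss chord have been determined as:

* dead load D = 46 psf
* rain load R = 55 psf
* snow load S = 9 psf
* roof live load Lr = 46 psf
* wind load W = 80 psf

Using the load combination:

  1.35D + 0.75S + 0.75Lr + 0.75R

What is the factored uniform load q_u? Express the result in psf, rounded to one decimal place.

144.6 psf

1.35(46) + 0.75(9) + 0.75(46) + 0.75(55) = 144.6
q_u = 144.6 psf.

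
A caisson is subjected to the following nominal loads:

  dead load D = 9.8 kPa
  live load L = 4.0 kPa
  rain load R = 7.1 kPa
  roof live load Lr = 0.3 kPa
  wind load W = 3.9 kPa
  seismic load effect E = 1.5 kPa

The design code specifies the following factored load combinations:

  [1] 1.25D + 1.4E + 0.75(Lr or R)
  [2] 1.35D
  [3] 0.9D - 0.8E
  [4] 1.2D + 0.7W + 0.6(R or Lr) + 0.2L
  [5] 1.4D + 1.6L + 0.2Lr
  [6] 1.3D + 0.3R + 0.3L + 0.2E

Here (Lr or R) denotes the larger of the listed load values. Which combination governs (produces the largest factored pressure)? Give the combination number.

Combination 5

(Lr or R) → R = 7.1 kPa; (R or Lr) → R = 7.1 kPa.
[1] 1.25(9.8) + 1.4(1.5) + 0.75(7.1) = 19.68
[2] 1.35(9.8) = 13.23
[3] 0.9(9.8) - 0.8(1.5) = 7.62
[4] 1.2(9.8) + 0.7(3.9) + 0.6(7.1) + 0.2(4.0) = 19.55
[5] 1.4(9.8) + 1.6(4.0) + 0.2(0.3) = 20.18
[6] 1.3(9.8) + 0.3(7.1) + 0.3(4.0) + 0.2(1.5) = 16.37
The largest value is 20.18 kPa from combination 5.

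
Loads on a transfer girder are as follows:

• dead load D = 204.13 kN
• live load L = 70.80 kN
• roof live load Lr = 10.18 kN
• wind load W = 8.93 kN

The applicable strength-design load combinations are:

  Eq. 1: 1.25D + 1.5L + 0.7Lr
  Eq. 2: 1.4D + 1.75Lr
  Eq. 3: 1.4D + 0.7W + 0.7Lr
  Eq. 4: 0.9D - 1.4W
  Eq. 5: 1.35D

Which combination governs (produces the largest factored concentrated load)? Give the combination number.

Eq. 1: 1.25(204.13) + 1.5(70.80) + 0.7(10.18) = 255.16 + 106.20 + 7.13 = 368.49
Eq. 2: 1.4(204.13) + 1.75(10.18) = 285.78 + 17.82 = 303.60
Eq. 3: 1.4(204.13) + 0.7(8.93) + 0.7(10.18) = 285.78 + 6.25 + 7.13 = 299.16
Eq. 4: 0.9(204.13) - 1.4(8.93) = 183.72 - 12.50 = 171.22
Eq. 5: 1.35(204.13) = 275.58
The largest value is 368.49 kN from combination 1.

Combination 1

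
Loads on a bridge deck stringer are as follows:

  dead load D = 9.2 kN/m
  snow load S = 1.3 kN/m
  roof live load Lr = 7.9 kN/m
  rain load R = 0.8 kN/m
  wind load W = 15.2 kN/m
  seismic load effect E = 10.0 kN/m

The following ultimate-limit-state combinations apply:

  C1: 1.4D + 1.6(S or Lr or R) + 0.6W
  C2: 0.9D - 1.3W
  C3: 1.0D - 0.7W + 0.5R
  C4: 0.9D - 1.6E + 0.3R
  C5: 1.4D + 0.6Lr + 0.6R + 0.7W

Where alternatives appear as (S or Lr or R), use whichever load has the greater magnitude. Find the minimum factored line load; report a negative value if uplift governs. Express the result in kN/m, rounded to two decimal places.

-11.48 kN/m

(S or Lr or R) → Lr = 7.9 kN/m.
C1: 1.4(9.2) + 1.6(7.9) + 0.6(15.2) = 34.64
C2: 0.9(9.2) - 1.3(15.2) = -11.48
C3: 1.0(9.2) - 0.7(15.2) + 0.5(0.8) = -1.04
C4: 0.9(9.2) - 1.6(10.0) + 0.3(0.8) = -7.48
C5: 1.4(9.2) + 0.6(7.9) + 0.6(0.8) + 0.7(15.2) = 28.74
Combination 2 gives the minimum: -11.48 kN/m.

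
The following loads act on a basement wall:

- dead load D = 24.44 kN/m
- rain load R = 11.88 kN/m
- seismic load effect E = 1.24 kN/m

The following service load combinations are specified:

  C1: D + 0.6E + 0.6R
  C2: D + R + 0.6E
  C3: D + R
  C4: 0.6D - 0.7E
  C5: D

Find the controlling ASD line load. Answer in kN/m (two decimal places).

C1: 1.0(24.44) + 0.6(1.24) + 0.6(11.88) = 32.31
C2: 1.0(24.44) + 1.0(11.88) + 0.6(1.24) = 37.06
C3: 1.0(24.44) + 1.0(11.88) = 36.32
C4: 0.6(24.44) - 0.7(1.24) = 13.80
C5: 1.0(24.44) = 24.44
The controlling combination is 2, giving 37.06 kN/m.

37.06 kN/m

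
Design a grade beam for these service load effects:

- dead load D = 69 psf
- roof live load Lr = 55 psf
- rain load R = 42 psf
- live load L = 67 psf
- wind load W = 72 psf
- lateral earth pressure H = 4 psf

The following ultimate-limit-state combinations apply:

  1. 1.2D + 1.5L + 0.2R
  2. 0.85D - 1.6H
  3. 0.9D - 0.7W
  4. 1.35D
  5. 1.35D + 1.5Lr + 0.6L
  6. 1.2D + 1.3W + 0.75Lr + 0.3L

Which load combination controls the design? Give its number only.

Combination 6

1. 1.2(69) + 1.5(67) + 0.2(42) = 191.70
2. 0.85(69) - 1.6(4) = 52.25
3. 0.9(69) - 0.7(72) = 11.70
4. 1.35(69) = 93.15
5. 1.35(69) + 1.5(55) + 0.6(67) = 215.85
6. 1.2(69) + 1.3(72) + 0.75(55) + 0.3(67) = 237.75
The largest value is 237.75 psf from combination 6.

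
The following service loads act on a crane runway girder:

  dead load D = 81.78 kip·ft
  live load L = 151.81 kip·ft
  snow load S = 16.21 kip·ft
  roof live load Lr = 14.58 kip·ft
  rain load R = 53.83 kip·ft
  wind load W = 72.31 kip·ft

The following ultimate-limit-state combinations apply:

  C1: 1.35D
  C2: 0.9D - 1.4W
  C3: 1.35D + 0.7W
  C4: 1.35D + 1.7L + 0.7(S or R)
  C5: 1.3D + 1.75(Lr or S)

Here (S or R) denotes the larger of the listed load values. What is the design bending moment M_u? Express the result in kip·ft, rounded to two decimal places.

406.16 kip·ft

(S or R) → R = 53.83 kip·ft; (Lr or S) → S = 16.21 kip·ft.
C1: 1.35(81.78) = 110.40
C2: 0.9(81.78) - 1.4(72.31) = -27.63
C3: 1.35(81.78) + 0.7(72.31) = 161.02
C4: 1.35(81.78) + 1.7(151.81) + 0.7(53.83) = 406.16
C5: 1.3(81.78) + 1.75(16.21) = 134.68
Maximum is from combination 4.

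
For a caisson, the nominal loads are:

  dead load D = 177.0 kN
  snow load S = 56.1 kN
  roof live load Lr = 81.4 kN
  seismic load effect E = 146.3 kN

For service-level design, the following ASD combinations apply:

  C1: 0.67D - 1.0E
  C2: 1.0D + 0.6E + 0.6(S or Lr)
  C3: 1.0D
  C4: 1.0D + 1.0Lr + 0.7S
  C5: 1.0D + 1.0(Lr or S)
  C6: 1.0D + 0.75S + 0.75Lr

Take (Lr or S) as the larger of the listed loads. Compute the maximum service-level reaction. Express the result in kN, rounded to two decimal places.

313.62 kN

(S or Lr) → Lr = 81.4 kN; (Lr or S) → Lr = 81.4 kN.
C1: 0.67(177.0) - 1.0(146.3) = -27.71
C2: 1.0(177.0) + 0.6(146.3) + 0.6(81.4) = 313.62
C3: 1.0(177.0) = 177.00
C4: 1.0(177.0) + 1.0(81.4) + 0.7(56.1) = 297.67
C5: 1.0(177.0) + 1.0(81.4) = 258.40
C6: 1.0(177.0) + 0.75(56.1) + 0.75(81.4) = 280.13
The controlling combination is 2, giving 313.62 kN.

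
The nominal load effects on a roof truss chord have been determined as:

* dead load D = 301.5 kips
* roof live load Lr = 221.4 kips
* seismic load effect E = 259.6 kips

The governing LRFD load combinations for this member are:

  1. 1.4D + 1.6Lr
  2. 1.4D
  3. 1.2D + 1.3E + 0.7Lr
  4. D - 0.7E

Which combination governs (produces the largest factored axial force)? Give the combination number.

Combination 3

1. 1.4(301.5) + 1.6(221.4) = 422.1 + 354.2 = 776.3
2. 1.4(301.5) = 422.1
3. 1.2(301.5) + 1.3(259.6) + 0.7(221.4) = 361.8 + 337.5 + 155.0 = 854.3
4. 1.0(301.5) - 0.7(259.6) = 301.5 - 181.7 = 119.8
The largest value is 854.3 kips from combination 3.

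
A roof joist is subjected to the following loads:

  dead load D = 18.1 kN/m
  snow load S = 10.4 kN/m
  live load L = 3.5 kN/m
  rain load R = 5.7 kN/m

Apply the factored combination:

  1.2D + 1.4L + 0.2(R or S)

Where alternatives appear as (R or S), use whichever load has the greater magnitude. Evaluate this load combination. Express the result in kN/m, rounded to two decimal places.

28.70 kN/m

(R or S) → S = 10.4 kN/m.
1.2(18.1) + 1.4(3.5) + 0.2(10.4) = 28.70
w_u = 28.70 kN/m.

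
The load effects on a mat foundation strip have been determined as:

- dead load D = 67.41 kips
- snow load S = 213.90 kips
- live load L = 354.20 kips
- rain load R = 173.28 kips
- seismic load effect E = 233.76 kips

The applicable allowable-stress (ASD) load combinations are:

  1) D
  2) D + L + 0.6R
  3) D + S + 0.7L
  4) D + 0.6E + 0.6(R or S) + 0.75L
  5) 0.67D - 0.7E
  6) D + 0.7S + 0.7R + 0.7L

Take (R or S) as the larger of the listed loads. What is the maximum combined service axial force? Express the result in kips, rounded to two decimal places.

601.66 kips

(R or S) → S = 213.90 kips.
1) 1.0(67.41) = 67.41
2) 1.0(67.41) + 1.0(354.20) + 0.6(173.28) = 67.41 + 354.20 + 103.97 = 525.58
3) 1.0(67.41) + 1.0(213.90) + 0.7(354.20) = 67.41 + 213.90 + 247.94 = 529.25
4) 1.0(67.41) + 0.6(233.76) + 0.6(213.90) + 0.75(354.20) = 67.41 + 140.26 + 128.34 + 265.65 = 601.66
5) 0.67(67.41) - 0.7(233.76) = 45.16 - 163.63 = -118.47
6) 1.0(67.41) + 0.7(213.90) + 0.7(173.28) + 0.7(354.20) = 67.41 + 149.73 + 121.30 + 247.94 = 586.38
Combination 4 governs: P = 601.66 kips.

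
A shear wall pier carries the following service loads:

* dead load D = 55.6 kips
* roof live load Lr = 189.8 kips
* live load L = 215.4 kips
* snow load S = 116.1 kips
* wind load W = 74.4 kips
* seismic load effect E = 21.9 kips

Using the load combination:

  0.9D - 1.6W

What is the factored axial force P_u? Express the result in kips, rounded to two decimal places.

-69.00 kips

0.9(55.6) - 1.6(74.4) = -69.00
P_u = -69.00 kips.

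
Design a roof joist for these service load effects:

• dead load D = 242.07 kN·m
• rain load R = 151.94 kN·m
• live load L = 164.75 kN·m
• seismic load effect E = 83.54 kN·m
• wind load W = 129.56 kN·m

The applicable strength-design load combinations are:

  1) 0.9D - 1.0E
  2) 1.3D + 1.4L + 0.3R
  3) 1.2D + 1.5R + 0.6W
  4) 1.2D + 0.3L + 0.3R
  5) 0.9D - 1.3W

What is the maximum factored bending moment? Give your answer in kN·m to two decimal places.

596.13 kN·m

1) 0.9(242.07) - 1.0(83.54) = 217.86 - 83.54 = 134.32
2) 1.3(242.07) + 1.4(164.75) + 0.3(151.94) = 314.69 + 230.65 + 45.58 = 590.92
3) 1.2(242.07) + 1.5(151.94) + 0.6(129.56) = 290.48 + 227.91 + 77.74 = 596.13
4) 1.2(242.07) + 0.3(164.75) + 0.3(151.94) = 290.48 + 49.43 + 45.58 = 385.49
5) 0.9(242.07) - 1.3(129.56) = 49.44
The controlling combination is 3, giving 596.13 kN·m.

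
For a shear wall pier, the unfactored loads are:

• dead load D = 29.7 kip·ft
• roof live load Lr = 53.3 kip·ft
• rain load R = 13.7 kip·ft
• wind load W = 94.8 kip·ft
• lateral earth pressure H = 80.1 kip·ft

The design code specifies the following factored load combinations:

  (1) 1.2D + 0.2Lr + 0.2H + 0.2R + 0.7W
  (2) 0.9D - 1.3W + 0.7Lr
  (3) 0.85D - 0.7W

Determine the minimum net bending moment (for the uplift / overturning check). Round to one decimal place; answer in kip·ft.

(1) 1.2(29.7) + 0.2(53.3) + 0.2(80.1) + 0.2(13.7) + 0.7(94.8) = 131.4
(2) 0.9(29.7) - 1.3(94.8) + 0.7(53.3) = -59.2
(3) 0.85(29.7) - 0.7(94.8) = -41.1
Combination 2 gives the minimum: -59.2 kip·ft.

-59.2 kip·ft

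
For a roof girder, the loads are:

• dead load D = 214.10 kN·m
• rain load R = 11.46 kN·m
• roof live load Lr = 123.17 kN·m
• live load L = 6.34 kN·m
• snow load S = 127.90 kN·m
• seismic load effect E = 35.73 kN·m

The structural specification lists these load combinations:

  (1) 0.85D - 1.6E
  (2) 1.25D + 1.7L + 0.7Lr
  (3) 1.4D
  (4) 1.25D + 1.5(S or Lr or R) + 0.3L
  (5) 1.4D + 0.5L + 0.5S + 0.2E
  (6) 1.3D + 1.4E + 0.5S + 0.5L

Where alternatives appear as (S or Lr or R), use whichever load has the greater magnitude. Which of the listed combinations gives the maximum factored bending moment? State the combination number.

Combination 4

(S or Lr or R) → S = 127.90 kN·m.
(1) 0.85(214.10) - 1.6(35.73) = 124.82
(2) 1.25(214.10) + 1.7(6.34) + 0.7(123.17) = 364.62
(3) 1.4(214.10) = 299.74
(4) 1.25(214.10) + 1.5(127.90) + 0.3(6.34) = 461.38
(5) 1.4(214.10) + 0.5(6.34) + 0.5(127.90) + 0.2(35.73) = 374.01
(6) 1.3(214.10) + 1.4(35.73) + 0.5(127.90) + 0.5(6.34) = 395.47
The largest value is 461.38 kN·m from combination 4.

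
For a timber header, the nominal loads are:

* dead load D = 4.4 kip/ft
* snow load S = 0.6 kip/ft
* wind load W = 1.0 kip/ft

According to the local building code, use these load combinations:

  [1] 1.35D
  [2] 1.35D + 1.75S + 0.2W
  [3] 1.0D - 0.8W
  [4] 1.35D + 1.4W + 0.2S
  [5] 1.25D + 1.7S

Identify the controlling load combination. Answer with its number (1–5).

Combination 4

[1] 1.35(4.4) = 5.94
[2] 1.35(4.4) + 1.75(0.6) + 0.2(1.0) = 5.94 + 1.05 + 0.20 = 7.19
[3] 1.0(4.4) - 0.8(1.0) = 4.40 - 0.80 = 3.60
[4] 1.35(4.4) + 1.4(1.0) + 0.2(0.6) = 5.94 + 1.40 + 0.12 = 7.46
[5] 1.25(4.4) + 1.7(0.6) = 5.50 + 1.02 = 6.52
The largest value is 7.46 kip/ft from combination 4.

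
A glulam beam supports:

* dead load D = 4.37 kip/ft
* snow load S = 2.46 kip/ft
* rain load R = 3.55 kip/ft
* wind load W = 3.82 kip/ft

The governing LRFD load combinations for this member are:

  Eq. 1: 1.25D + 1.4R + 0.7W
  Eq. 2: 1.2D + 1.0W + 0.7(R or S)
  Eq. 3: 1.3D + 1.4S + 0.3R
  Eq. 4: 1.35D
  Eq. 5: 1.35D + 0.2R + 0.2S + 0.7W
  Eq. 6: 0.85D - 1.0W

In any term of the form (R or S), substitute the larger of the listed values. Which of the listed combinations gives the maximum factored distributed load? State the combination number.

Combination 1

(R or S) → R = 3.55 kip/ft.
Eq. 1: 1.25(4.37) + 1.4(3.55) + 0.7(3.82) = 13.11
Eq. 2: 1.2(4.37) + 1.0(3.82) + 0.7(3.55) = 11.55
Eq. 3: 1.3(4.37) + 1.4(2.46) + 0.3(3.55) = 10.19
Eq. 4: 1.35(4.37) = 5.90
Eq. 5: 1.35(4.37) + 0.2(3.55) + 0.2(2.46) + 0.7(3.82) = 9.78
Eq. 6: 0.85(4.37) - 1.0(3.82) = -0.11
The largest value is 13.11 kip/ft from combination 1.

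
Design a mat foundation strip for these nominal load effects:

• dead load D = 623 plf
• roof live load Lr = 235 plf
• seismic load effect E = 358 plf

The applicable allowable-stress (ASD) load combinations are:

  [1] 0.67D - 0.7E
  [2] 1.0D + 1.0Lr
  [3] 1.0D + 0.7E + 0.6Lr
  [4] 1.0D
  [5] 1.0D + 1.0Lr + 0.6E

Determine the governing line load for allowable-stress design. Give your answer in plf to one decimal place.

1072.8 plf

[1] 0.67(623) - 0.7(358) = 417.4 - 250.6 = 166.8
[2] 1.0(623) + 1.0(235) = 623.0 + 235.0 = 858.0
[3] 1.0(623) + 0.7(358) + 0.6(235) = 623.0 + 250.6 + 141.0 = 1014.6
[4] 1.0(623) = 623.0
[5] 1.0(623) + 1.0(235) + 0.6(358) = 623.0 + 235.0 + 214.8 = 1072.8
The controlling combination is 5, giving 1072.8 plf.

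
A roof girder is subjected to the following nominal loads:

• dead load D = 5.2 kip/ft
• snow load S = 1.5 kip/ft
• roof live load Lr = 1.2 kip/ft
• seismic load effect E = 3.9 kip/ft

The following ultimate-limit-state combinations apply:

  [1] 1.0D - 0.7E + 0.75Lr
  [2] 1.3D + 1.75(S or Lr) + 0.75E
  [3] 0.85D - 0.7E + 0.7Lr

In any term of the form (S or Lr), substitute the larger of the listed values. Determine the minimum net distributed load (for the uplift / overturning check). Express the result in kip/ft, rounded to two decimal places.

2.53 kip/ft

(S or Lr) → S = 1.5 kip/ft.
[1] 1.0(5.2) - 0.7(3.9) + 0.75(1.2) = 3.37
[2] 1.3(5.2) + 1.75(1.5) + 0.75(3.9) = 12.31
[3] 0.85(5.2) - 0.7(3.9) + 0.7(1.2) = 2.53
Combination 3 gives the minimum: 2.53 kip/ft.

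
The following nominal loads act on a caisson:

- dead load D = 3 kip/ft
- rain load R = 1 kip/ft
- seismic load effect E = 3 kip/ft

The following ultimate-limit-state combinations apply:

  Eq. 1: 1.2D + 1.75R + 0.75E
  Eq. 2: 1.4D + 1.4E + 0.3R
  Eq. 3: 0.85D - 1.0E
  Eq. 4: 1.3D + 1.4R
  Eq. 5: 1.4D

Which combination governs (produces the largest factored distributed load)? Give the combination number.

Eq. 1: 1.2(3) + 1.75(1) + 0.75(3) = 7.60
Eq. 2: 1.4(3) + 1.4(3) + 0.3(1) = 8.70
Eq. 3: 0.85(3) - 1.0(3) = -0.45
Eq. 4: 1.3(3) + 1.4(1) = 5.30
Eq. 5: 1.4(3) = 4.20
The largest value is 8.70 kip/ft from combination 2.

Combination 2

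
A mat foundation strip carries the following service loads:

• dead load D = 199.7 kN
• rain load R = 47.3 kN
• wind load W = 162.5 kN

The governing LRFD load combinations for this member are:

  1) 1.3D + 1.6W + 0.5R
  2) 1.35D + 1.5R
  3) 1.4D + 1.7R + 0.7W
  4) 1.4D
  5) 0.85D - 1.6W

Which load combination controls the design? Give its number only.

Combination 1

1) 1.3(199.7) + 1.6(162.5) + 0.5(47.3) = 259.6 + 260.0 + 23.7 = 543.3
2) 1.35(199.7) + 1.5(47.3) = 340.5
3) 1.4(199.7) + 1.7(47.3) + 0.7(162.5) = 473.7
4) 1.4(199.7) = 279.6
5) 0.85(199.7) - 1.6(162.5) = 169.7 - 260.0 = -90.3
The largest value is 543.3 kN from combination 1.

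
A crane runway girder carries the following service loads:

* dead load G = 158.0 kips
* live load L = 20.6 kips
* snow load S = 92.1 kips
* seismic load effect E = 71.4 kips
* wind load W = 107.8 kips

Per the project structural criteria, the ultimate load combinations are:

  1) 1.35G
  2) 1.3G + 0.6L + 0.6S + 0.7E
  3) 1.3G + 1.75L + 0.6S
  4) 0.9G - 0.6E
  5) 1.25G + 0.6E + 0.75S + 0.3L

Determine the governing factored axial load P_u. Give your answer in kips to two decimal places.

1) 1.35(158.0) = 213.30
2) 1.3(158.0) + 0.6(20.6) + 0.6(92.1) + 0.7(71.4) = 205.40 + 12.36 + 55.26 + 49.98 = 323.00
3) 1.3(158.0) + 1.75(20.6) + 0.6(92.1) = 205.40 + 36.05 + 55.26 = 296.71
4) 0.9(158.0) - 0.6(71.4) = 142.20 - 42.84 = 99.36
5) 1.25(158.0) + 0.6(71.4) + 0.75(92.1) + 0.3(20.6) = 197.50 + 42.84 + 69.08 + 6.18 = 315.60
Combination 2 governs: P_u = 323.00 kips.

323.00 kips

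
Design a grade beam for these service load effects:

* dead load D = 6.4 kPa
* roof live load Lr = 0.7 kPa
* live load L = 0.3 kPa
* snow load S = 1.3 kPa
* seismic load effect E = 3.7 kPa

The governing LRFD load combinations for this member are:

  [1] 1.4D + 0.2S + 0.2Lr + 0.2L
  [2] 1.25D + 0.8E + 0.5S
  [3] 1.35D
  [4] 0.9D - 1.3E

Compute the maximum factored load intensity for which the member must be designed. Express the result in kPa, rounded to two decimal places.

11.61 kPa

[1] 1.4(6.4) + 0.2(1.3) + 0.2(0.7) + 0.2(0.3) = 8.96 + 0.26 + 0.14 + 0.06 = 9.42
[2] 1.25(6.4) + 0.8(3.7) + 0.5(1.3) = 8.00 + 2.96 + 0.65 = 11.61
[3] 1.35(6.4) = 8.64
[4] 0.9(6.4) - 1.3(3.7) = 5.76 - 4.81 = 0.95
Maximum is from combination 2.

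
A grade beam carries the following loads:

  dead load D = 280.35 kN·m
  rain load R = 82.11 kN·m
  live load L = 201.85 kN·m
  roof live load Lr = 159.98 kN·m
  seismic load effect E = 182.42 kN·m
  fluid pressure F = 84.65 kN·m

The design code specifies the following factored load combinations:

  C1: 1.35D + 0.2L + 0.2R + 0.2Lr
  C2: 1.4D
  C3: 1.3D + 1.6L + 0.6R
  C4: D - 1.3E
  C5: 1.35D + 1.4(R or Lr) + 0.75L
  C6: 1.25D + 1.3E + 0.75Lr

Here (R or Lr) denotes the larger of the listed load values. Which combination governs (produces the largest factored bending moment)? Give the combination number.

Combination 5

(R or Lr) → Lr = 159.98 kN·m.
C1: 1.35(280.35) + 0.2(201.85) + 0.2(82.11) + 0.2(159.98) = 467.26
C2: 1.4(280.35) = 392.49
C3: 1.3(280.35) + 1.6(201.85) + 0.6(82.11) = 736.68
C4: 1.0(280.35) - 1.3(182.42) = 43.20
C5: 1.35(280.35) + 1.4(159.98) + 0.75(201.85) = 753.83
C6: 1.25(280.35) + 1.3(182.42) + 0.75(159.98) = 707.57
The largest value is 753.83 kN·m from combination 5.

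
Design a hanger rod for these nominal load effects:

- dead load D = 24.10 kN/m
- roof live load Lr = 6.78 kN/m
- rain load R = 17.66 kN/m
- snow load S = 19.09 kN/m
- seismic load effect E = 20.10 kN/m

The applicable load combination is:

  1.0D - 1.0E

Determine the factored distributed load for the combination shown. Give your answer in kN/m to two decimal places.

4.00 kN/m

1.0(24.10) - 1.0(20.10) = 4.00
w_u = 4.00 kN/m.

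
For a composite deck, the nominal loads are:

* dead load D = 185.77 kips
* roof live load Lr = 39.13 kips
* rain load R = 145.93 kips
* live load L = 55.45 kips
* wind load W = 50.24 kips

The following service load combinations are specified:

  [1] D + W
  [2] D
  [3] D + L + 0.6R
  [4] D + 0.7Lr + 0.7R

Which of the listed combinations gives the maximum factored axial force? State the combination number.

Combination 3

[1] 1.0(185.77) + 1.0(50.24) = 185.77 + 50.24 = 236.01
[2] 1.0(185.77) = 185.77
[3] 1.0(185.77) + 1.0(55.45) + 0.6(145.93) = 185.77 + 55.45 + 87.56 = 328.78
[4] 1.0(185.77) + 0.7(39.13) + 0.7(145.93) = 185.77 + 27.39 + 102.15 = 315.31
The largest value is 328.78 kips from combination 3.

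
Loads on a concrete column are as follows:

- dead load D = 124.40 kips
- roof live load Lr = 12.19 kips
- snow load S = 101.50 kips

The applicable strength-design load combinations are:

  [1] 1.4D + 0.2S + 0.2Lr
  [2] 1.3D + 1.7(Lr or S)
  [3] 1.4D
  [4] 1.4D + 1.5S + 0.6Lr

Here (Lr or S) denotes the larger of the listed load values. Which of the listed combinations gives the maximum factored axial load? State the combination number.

Combination 2

(Lr or S) → S = 101.50 kips.
[1] 1.4(124.40) + 0.2(101.50) + 0.2(12.19) = 196.90
[2] 1.3(124.40) + 1.7(101.50) = 334.27
[3] 1.4(124.40) = 174.16
[4] 1.4(124.40) + 1.5(101.50) + 0.6(12.19) = 333.72
The largest value is 334.27 kips from combination 2.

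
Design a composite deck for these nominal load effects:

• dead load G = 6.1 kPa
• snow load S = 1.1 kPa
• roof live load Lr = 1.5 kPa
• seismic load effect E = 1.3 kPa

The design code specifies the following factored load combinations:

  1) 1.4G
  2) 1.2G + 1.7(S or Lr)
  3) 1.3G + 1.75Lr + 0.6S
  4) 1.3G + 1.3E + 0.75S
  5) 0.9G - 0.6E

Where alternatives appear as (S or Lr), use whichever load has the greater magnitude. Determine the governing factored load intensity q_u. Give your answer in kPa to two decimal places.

(S or Lr) → Lr = 1.5 kPa.
1) 1.4(6.1) = 8.54
2) 1.2(6.1) + 1.7(1.5) = 9.87
3) 1.3(6.1) + 1.75(1.5) + 0.6(1.1) = 11.22
4) 1.3(6.1) + 1.3(1.3) + 0.75(1.1) = 10.45
5) 0.9(6.1) - 0.6(1.3) = 4.71
The controlling combination is 3, giving 11.22 kPa.

11.22 kPa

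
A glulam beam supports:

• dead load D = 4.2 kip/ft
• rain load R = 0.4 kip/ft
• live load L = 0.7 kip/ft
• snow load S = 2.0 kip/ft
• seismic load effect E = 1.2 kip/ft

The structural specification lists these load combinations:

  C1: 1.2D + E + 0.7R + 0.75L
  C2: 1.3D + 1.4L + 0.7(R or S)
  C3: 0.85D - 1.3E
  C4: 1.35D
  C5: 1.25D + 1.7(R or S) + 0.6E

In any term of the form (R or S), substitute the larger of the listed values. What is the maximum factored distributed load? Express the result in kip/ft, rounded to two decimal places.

(R or S) → S = 2.0 kip/ft.
C1: 1.2(4.2) + 1.0(1.2) + 0.7(0.4) + 0.75(0.7) = 5.04 + 1.20 + 0.28 + 0.53 = 7.05
C2: 1.3(4.2) + 1.4(0.7) + 0.7(2.0) = 5.46 + 0.98 + 1.40 = 7.84
C3: 0.85(4.2) - 1.3(1.2) = 3.57 - 1.56 = 2.01
C4: 1.35(4.2) = 5.67
C5: 1.25(4.2) + 1.7(2.0) + 0.6(1.2) = 5.25 + 3.40 + 0.72 = 9.37
Combination 5 governs: w_u = 9.37 kip/ft.

9.37 kip/ft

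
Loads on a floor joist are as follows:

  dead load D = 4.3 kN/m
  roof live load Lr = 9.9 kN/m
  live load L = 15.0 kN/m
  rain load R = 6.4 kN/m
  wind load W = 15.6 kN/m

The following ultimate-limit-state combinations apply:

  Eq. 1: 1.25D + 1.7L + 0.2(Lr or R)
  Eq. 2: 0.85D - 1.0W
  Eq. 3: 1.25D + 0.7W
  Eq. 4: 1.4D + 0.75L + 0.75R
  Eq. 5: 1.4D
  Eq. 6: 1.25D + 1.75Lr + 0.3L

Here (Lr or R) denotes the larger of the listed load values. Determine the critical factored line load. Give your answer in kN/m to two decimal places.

(Lr or R) → Lr = 9.9 kN/m.
Eq. 1: 1.25(4.3) + 1.7(15.0) + 0.2(9.9) = 5.38 + 25.50 + 1.98 = 32.86
Eq. 2: 0.85(4.3) - 1.0(15.6) = -11.95
Eq. 3: 1.25(4.3) + 0.7(15.6) = 5.38 + 10.92 = 16.30
Eq. 4: 1.4(4.3) + 0.75(15.0) + 0.75(6.4) = 6.02 + 11.25 + 4.80 = 22.07
Eq. 5: 1.4(4.3) = 6.02
Eq. 6: 1.25(4.3) + 1.75(9.9) + 0.3(15.0) = 27.20
Maximum is from combination 1.

32.86 kN/m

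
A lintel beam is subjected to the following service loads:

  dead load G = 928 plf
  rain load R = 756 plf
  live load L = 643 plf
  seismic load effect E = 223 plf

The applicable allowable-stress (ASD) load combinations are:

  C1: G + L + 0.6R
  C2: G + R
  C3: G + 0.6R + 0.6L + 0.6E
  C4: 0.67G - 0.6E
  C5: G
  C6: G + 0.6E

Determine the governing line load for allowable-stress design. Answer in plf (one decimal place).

C1: 1.0(928) + 1.0(643) + 0.6(756) = 2024.6
C2: 1.0(928) + 1.0(756) = 1684.0
C3: 1.0(928) + 0.6(756) + 0.6(643) + 0.6(223) = 1901.2
C4: 0.67(928) - 0.6(223) = 488.0
C5: 1.0(928) = 928.0
C6: 1.0(928) + 0.6(223) = 1061.8
Maximum is from combination 1.

2024.6 plf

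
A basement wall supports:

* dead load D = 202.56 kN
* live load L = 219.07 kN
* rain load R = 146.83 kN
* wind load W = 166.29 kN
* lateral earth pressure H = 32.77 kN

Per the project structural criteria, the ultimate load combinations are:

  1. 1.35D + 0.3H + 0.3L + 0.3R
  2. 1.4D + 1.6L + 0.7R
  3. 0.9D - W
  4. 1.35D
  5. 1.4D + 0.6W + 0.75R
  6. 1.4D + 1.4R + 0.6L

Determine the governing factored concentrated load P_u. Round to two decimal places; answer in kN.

736.88 kN

1. 1.35(202.56) + 0.3(32.77) + 0.3(219.07) + 0.3(146.83) = 393.06
2. 1.4(202.56) + 1.6(219.07) + 0.7(146.83) = 736.88
3. 0.9(202.56) - 1.0(166.29) = 16.01
4. 1.35(202.56) = 273.46
5. 1.4(202.56) + 0.6(166.29) + 0.75(146.83) = 493.48
6. 1.4(202.56) + 1.4(146.83) + 0.6(219.07) = 620.59
The controlling combination is 2, giving 736.88 kN.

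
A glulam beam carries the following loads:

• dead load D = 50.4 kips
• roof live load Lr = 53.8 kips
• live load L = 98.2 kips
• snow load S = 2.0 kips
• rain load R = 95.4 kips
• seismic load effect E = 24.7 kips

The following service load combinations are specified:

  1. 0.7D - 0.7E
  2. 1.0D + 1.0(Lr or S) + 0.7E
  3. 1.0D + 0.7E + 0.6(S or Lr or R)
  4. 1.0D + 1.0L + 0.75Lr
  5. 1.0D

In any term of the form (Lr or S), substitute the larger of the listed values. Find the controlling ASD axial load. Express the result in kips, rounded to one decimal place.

189.0 kips

(Lr or S) → Lr = 53.8 kips; (S or Lr or R) → R = 95.4 kips.
1. 0.7(50.4) - 0.7(24.7) = 35.3 - 17.3 = 18.0
2. 1.0(50.4) + 1.0(53.8) + 0.7(24.7) = 50.4 + 53.8 + 17.3 = 121.5
3. 1.0(50.4) + 0.7(24.7) + 0.6(95.4) = 50.4 + 17.3 + 57.2 = 124.9
4. 1.0(50.4) + 1.0(98.2) + 0.75(53.8) = 50.4 + 98.2 + 40.4 = 189.0
5. 1.0(50.4) = 50.4
Maximum is from combination 4.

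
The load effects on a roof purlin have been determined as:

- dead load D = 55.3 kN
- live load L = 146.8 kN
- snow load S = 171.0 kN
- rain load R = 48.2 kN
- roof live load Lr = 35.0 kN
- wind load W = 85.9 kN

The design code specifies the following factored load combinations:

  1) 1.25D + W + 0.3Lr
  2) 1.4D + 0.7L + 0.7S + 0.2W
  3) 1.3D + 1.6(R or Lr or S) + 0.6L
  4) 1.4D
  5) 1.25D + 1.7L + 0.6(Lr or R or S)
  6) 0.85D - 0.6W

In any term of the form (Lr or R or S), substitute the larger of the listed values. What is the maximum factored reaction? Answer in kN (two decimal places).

(R or Lr or S) → S = 171.0 kN; (Lr or R or S) → S = 171.0 kN.
1) 1.25(55.3) + 1.0(85.9) + 0.3(35.0) = 69.13 + 85.90 + 10.50 = 165.53
2) 1.4(55.3) + 0.7(146.8) + 0.7(171.0) + 0.2(85.9) = 77.42 + 102.76 + 119.70 + 17.18 = 317.06
3) 1.3(55.3) + 1.6(171.0) + 0.6(146.8) = 71.89 + 273.60 + 88.08 = 433.57
4) 1.4(55.3) = 77.42
5) 1.25(55.3) + 1.7(146.8) + 0.6(171.0) = 69.13 + 249.56 + 102.60 = 421.29
6) 0.85(55.3) - 0.6(85.9) = -4.54
The controlling combination is 3, giving 433.57 kN.

433.57 kN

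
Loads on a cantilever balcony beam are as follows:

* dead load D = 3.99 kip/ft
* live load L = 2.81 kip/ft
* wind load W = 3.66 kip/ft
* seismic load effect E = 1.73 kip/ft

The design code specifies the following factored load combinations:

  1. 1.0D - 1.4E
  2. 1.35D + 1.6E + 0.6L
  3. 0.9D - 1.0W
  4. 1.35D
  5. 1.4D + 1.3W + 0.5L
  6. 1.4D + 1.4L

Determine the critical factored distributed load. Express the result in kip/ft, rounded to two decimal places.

11.75 kip/ft

1. 1.0(3.99) - 1.4(1.73) = 3.99 - 2.42 = 1.57
2. 1.35(3.99) + 1.6(1.73) + 0.6(2.81) = 9.84
3. 0.9(3.99) - 1.0(3.66) = 3.59 - 3.66 = -0.07
4. 1.35(3.99) = 5.39
5. 1.4(3.99) + 1.3(3.66) + 0.5(2.81) = 11.75
6. 1.4(3.99) + 1.4(2.81) = 5.59 + 3.93 = 9.52
Maximum is from combination 5.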